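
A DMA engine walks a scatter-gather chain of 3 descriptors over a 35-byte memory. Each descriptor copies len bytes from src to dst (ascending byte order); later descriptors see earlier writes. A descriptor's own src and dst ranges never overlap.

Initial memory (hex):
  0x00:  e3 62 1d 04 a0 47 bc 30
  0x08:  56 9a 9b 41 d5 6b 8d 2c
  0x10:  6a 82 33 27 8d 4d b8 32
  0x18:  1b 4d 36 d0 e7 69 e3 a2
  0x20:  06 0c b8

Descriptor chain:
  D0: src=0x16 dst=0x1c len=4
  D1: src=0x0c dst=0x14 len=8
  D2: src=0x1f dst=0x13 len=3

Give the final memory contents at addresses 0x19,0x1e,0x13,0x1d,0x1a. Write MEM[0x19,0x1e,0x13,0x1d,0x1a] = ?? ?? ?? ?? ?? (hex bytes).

#0 dst[0x1c+4] := {0xb8,0x32,0x1b,0x4d}
#1 dst[0x14+8] := {0xd5,0x6b,0x8d,0x2c,0x6a,0x82,0x33,0x27}
#2 dst[0x13+3] := {0x4d,0x06,0x0c}
query mem[0x19]=0x82, mem[0x1e]=0x1b, mem[0x13]=0x4d, mem[0x1d]=0x32, mem[0x1a]=0x33

MEM[0x19,0x1e,0x13,0x1d,0x1a] = 82 1b 4d 32 33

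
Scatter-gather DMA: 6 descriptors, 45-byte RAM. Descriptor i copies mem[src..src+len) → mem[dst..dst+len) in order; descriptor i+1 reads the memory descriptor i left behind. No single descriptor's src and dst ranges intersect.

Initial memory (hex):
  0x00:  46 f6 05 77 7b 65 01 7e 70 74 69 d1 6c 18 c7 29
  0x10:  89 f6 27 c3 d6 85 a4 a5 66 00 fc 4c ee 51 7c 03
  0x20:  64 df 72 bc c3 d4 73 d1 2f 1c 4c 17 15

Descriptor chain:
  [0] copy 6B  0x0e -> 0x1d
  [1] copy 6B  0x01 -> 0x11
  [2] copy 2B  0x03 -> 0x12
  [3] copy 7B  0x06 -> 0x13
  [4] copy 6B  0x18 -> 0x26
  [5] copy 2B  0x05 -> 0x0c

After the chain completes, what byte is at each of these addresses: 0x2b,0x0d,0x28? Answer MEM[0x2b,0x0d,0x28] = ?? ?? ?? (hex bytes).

  after D0: wrote 6B at 0x1d = c72989f627c3
  after D1: wrote 6B at 0x11 = f605777b6501
  after D2: wrote 2B at 0x12 = 777b
  after D3: wrote 7B at 0x13 = 017e707469d16c
  after D4: wrote 6B at 0x26 = d16cfc4ceec7
  after D5: wrote 2B at 0x0c = 6501
query mem[0x2b]=0xc7, mem[0x0d]=0x01, mem[0x28]=0xfc

MEM[0x2b,0x0d,0x28] = c7 01 fc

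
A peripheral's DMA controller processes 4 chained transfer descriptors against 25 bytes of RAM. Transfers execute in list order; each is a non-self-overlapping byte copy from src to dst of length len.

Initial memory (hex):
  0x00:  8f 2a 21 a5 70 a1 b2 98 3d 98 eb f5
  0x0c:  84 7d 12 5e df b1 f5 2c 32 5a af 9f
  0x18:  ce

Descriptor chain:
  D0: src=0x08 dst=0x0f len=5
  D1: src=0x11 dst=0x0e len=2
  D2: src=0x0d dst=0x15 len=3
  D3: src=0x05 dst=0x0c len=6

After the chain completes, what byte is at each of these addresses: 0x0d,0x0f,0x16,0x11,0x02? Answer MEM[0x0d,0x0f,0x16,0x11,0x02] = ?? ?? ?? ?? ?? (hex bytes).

[0] 0x08->0x0f len=5 : 3d 98 eb f5 84
[1] 0x11->0x0e len=2 : eb f5
[2] 0x0d->0x15 len=3 : 7d eb f5
[3] 0x05->0x0c len=6 : a1 b2 98 3d 98 eb
query mem[0x0d]=0xb2, mem[0x0f]=0x3d, mem[0x16]=0xeb, mem[0x11]=0xeb, mem[0x02]=0x21

MEM[0x0d,0x0f,0x16,0x11,0x02] = b2 3d eb eb 21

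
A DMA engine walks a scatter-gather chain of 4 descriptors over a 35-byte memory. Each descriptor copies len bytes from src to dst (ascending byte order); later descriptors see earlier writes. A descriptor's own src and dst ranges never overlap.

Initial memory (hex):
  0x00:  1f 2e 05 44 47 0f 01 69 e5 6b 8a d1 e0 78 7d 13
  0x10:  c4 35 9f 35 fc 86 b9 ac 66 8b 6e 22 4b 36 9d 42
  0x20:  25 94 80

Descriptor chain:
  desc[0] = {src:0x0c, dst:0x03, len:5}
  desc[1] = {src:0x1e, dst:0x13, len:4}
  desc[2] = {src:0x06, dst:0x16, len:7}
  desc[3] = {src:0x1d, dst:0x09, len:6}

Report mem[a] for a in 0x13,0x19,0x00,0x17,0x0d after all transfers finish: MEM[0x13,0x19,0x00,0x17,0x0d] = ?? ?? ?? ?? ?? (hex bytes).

[0] 0x0c->0x03 len=5 : e0 78 7d 13 c4
[1] 0x1e->0x13 len=4 : 9d 42 25 94
[2] 0x06->0x16 len=7 : 13 c4 e5 6b 8a d1 e0
[3] 0x1d->0x09 len=6 : 36 9d 42 25 94 80
query mem[0x13]=0x9d, mem[0x19]=0x6b, mem[0x00]=0x1f, mem[0x17]=0xc4, mem[0x0d]=0x94

MEM[0x13,0x19,0x00,0x17,0x0d] = 9d 6b 1f c4 94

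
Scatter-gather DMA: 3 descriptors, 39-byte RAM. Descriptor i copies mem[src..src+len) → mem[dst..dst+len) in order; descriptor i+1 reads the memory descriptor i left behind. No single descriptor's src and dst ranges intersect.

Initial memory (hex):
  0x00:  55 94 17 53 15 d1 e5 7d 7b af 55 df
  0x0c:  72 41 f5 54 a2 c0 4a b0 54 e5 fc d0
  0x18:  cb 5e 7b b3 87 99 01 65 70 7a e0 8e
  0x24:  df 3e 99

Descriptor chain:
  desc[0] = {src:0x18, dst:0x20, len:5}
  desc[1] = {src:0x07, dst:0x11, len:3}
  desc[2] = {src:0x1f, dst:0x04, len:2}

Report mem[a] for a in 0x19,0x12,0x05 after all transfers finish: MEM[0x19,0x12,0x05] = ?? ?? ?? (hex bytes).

MEM[0x19,0x12,0x05] = 5e 7b cb

[0] 0x18->0x20 len=5 : cb 5e 7b b3 87
[1] 0x07->0x11 len=3 : 7d 7b af
[2] 0x1f->0x04 len=2 : 65 cb
query mem[0x19]=0x5e, mem[0x12]=0x7b, mem[0x05]=0xcb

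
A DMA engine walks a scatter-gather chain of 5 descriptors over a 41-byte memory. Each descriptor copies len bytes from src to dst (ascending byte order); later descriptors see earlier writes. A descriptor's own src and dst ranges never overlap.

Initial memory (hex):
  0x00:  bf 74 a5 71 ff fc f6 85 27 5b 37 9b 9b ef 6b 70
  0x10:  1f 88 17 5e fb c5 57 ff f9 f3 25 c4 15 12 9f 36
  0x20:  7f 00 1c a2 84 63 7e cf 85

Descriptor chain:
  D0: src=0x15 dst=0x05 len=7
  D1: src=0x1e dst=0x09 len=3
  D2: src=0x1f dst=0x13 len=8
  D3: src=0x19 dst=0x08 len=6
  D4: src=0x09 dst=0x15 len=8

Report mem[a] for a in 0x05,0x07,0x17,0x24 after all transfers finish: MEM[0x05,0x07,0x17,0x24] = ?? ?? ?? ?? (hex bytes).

  after D0: wrote 7B at 0x05 = c557fff9f325c4
  after D1: wrote 3B at 0x09 = 9f367f
  after D2: wrote 8B at 0x13 = 367f001ca284637e
  after D3: wrote 6B at 0x08 = 637ec415129f
  after D4: wrote 8B at 0x15 = 7ec415129f6b701f
query mem[0x05]=0xc5, mem[0x07]=0xff, mem[0x17]=0x15, mem[0x24]=0x84

MEM[0x05,0x07,0x17,0x24] = c5 ff 15 84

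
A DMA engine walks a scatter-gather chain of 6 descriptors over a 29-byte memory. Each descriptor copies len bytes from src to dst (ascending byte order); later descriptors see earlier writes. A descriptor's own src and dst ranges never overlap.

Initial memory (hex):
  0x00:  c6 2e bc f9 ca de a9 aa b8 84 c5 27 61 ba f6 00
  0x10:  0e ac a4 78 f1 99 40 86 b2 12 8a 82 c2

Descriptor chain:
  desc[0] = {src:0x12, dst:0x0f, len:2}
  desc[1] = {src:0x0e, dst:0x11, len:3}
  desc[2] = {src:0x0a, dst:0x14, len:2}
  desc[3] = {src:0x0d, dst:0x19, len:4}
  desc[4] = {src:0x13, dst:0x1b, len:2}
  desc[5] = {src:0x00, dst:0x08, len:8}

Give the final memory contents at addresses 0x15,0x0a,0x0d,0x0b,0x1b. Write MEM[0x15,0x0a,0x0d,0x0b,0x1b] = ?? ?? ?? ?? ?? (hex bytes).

  after D0: wrote 2B at 0x0f = a478
  after D1: wrote 3B at 0x11 = f6a478
  after D2: wrote 2B at 0x14 = c527
  after D3: wrote 4B at 0x19 = baf6a478
  after D4: wrote 2B at 0x1b = 78c5
  after D5: wrote 8B at 0x08 = c62ebcf9cadea9aa
query mem[0x15]=0x27, mem[0x0a]=0xbc, mem[0x0d]=0xde, mem[0x0b]=0xf9, mem[0x1b]=0x78

MEM[0x15,0x0a,0x0d,0x0b,0x1b] = 27 bc de f9 78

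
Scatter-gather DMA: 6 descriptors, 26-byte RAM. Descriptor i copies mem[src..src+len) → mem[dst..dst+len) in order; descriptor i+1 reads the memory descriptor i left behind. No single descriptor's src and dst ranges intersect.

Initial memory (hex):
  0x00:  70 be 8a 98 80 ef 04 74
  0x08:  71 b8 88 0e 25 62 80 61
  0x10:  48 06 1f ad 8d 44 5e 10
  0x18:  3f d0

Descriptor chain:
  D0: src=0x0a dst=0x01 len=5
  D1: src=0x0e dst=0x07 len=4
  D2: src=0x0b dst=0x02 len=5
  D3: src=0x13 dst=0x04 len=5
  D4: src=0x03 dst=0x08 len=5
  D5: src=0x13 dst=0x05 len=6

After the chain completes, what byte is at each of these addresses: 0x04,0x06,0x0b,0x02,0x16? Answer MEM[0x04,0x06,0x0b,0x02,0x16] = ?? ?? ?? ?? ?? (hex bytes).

MEM[0x04,0x06,0x0b,0x02,0x16] = ad 8d 44 0e 5e

  after D0: wrote 5B at 0x01 = 880e256280
  after D1: wrote 4B at 0x07 = 80614806
  after D2: wrote 5B at 0x02 = 0e25628061
  after D3: wrote 5B at 0x04 = ad8d445e10
  after D4: wrote 5B at 0x08 = 25ad8d445e
  after D5: wrote 6B at 0x05 = ad8d445e103f
query mem[0x04]=0xad, mem[0x06]=0x8d, mem[0x0b]=0x44, mem[0x02]=0x0e, mem[0x16]=0x5e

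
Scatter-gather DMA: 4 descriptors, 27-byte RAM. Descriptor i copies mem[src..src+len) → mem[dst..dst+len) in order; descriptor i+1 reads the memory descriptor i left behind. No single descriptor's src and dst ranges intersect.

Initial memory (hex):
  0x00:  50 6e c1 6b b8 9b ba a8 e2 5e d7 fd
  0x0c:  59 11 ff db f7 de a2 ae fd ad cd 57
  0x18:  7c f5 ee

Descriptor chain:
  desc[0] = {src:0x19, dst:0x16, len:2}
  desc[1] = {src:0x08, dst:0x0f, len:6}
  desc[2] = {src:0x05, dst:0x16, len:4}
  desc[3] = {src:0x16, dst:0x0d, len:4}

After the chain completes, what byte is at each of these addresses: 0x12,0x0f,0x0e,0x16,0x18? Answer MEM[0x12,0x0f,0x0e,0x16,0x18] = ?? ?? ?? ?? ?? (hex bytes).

MEM[0x12,0x0f,0x0e,0x16,0x18] = fd a8 ba 9b a8

D0: mem[0x16..0x17] <- [f5 ee]
D1: mem[0x0f..0x14] <- [e2 5e d7 fd 59 11]
D2: mem[0x16..0x19] <- [9b ba a8 e2]
D3: mem[0x0d..0x10] <- [9b ba a8 e2]
query mem[0x12]=0xfd, mem[0x0f]=0xa8, mem[0x0e]=0xba, mem[0x16]=0x9b, mem[0x18]=0xa8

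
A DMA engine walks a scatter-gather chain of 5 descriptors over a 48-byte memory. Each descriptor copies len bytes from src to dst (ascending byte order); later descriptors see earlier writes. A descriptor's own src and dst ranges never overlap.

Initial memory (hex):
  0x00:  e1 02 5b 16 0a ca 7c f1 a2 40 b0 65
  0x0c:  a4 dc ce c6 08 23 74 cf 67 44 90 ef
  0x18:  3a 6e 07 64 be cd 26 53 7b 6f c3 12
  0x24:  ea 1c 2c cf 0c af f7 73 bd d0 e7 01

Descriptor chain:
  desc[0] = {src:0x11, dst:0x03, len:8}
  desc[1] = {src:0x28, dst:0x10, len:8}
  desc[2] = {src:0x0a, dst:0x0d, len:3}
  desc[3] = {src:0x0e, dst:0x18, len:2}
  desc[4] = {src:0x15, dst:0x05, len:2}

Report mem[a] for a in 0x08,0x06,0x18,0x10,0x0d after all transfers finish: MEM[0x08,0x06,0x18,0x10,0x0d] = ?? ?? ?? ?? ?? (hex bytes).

D0: mem[0x03..0x0a] <- [23 74 cf 67 44 90 ef 3a]
D1: mem[0x10..0x17] <- [0c af f7 73 bd d0 e7 01]
D2: mem[0x0d..0x0f] <- [3a 65 a4]
D3: mem[0x18..0x19] <- [65 a4]
D4: mem[0x05..0x06] <- [d0 e7]
query mem[0x08]=0x90, mem[0x06]=0xe7, mem[0x18]=0x65, mem[0x10]=0x0c, mem[0x0d]=0x3a

MEM[0x08,0x06,0x18,0x10,0x0d] = 90 e7 65 0c 3a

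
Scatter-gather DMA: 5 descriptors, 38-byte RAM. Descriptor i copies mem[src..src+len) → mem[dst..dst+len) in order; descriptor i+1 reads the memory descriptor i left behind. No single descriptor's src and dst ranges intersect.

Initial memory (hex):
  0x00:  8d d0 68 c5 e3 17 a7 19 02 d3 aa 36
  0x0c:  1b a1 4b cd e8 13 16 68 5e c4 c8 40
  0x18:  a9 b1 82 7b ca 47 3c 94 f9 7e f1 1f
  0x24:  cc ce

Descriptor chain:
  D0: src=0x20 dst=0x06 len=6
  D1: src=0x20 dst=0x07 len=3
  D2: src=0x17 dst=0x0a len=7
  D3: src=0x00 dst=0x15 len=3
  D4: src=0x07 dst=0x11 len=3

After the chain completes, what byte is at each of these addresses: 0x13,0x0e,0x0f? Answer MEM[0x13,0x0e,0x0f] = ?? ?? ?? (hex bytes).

D0: mem[0x06..0x0b] <- [f9 7e f1 1f cc ce]
D1: mem[0x07..0x09] <- [f9 7e f1]
D2: mem[0x0a..0x10] <- [40 a9 b1 82 7b ca 47]
D3: mem[0x15..0x17] <- [8d d0 68]
D4: mem[0x11..0x13] <- [f9 7e f1]
query mem[0x13]=0xf1, mem[0x0e]=0x7b, mem[0x0f]=0xca

MEM[0x13,0x0e,0x0f] = f1 7b ca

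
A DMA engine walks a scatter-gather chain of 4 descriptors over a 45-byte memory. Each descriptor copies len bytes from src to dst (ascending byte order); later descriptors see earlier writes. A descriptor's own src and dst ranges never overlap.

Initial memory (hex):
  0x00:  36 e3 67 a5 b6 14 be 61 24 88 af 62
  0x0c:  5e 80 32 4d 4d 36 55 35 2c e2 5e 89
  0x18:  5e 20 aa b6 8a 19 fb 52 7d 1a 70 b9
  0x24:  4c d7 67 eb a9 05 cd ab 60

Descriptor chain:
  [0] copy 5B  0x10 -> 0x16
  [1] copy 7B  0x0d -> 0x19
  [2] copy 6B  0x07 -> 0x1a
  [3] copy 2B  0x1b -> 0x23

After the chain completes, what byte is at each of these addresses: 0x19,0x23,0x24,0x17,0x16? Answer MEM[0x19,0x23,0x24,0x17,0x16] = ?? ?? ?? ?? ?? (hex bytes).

#0 dst[0x16+5] := {0x4d,0x36,0x55,0x35,0x2c}
#1 dst[0x19+7] := {0x80,0x32,0x4d,0x4d,0x36,0x55,0x35}
#2 dst[0x1a+6] := {0x61,0x24,0x88,0xaf,0x62,0x5e}
#3 dst[0x23+2] := {0x24,0x88}
query mem[0x19]=0x80, mem[0x23]=0x24, mem[0x24]=0x88, mem[0x17]=0x36, mem[0x16]=0x4d

MEM[0x19,0x23,0x24,0x17,0x16] = 80 24 88 36 4d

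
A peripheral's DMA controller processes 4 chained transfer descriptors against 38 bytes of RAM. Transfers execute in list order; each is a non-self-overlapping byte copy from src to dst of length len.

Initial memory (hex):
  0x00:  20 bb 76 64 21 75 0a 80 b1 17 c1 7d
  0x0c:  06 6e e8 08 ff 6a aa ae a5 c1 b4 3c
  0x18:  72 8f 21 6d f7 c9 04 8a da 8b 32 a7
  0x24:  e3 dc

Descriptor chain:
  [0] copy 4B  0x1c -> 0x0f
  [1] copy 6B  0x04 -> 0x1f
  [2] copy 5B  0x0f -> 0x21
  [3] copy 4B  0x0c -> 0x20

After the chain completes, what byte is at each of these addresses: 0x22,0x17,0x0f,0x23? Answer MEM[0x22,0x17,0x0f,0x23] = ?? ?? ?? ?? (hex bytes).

[0] 0x1c->0x0f len=4 : f7 c9 04 8a
[1] 0x04->0x1f len=6 : 21 75 0a 80 b1 17
[2] 0x0f->0x21 len=5 : f7 c9 04 8a ae
[3] 0x0c->0x20 len=4 : 06 6e e8 f7
query mem[0x22]=0xe8, mem[0x17]=0x3c, mem[0x0f]=0xf7, mem[0x23]=0xf7

MEM[0x22,0x17,0x0f,0x23] = e8 3c f7 f7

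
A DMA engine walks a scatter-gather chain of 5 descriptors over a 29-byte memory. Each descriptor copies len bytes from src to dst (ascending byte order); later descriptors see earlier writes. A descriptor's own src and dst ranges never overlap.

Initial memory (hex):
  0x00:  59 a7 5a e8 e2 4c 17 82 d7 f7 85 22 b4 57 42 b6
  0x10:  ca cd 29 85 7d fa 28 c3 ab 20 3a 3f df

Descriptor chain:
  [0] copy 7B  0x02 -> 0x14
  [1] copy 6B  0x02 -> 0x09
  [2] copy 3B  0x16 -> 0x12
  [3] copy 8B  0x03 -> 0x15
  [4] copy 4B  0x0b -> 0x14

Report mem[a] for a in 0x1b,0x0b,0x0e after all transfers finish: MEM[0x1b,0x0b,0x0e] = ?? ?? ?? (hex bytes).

[0] 0x02->0x14 len=7 : 5a e8 e2 4c 17 82 d7
[1] 0x02->0x09 len=6 : 5a e8 e2 4c 17 82
[2] 0x16->0x12 len=3 : e2 4c 17
[3] 0x03->0x15 len=8 : e8 e2 4c 17 82 d7 5a e8
[4] 0x0b->0x14 len=4 : e2 4c 17 82
query mem[0x1b]=0x5a, mem[0x0b]=0xe2, mem[0x0e]=0x82

MEM[0x1b,0x0b,0x0e] = 5a e2 82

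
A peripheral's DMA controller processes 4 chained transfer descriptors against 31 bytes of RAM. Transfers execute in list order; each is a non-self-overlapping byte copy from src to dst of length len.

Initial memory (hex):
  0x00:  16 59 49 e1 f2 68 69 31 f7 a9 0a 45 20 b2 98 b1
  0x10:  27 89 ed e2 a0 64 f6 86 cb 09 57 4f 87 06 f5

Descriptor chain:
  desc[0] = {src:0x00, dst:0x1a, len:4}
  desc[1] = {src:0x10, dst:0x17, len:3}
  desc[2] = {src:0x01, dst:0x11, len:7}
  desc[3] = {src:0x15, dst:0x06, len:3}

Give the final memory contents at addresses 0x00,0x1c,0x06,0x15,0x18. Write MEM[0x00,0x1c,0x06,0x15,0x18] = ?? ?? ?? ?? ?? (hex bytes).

#0 dst[0x1a+4] := {0x16,0x59,0x49,0xe1}
#1 dst[0x17+3] := {0x27,0x89,0xed}
#2 dst[0x11+7] := {0x59,0x49,0xe1,0xf2,0x68,0x69,0x31}
#3 dst[0x06+3] := {0x68,0x69,0x31}
query mem[0x00]=0x16, mem[0x1c]=0x49, mem[0x06]=0x68, mem[0x15]=0x68, mem[0x18]=0x89

MEM[0x00,0x1c,0x06,0x15,0x18] = 16 49 68 68 89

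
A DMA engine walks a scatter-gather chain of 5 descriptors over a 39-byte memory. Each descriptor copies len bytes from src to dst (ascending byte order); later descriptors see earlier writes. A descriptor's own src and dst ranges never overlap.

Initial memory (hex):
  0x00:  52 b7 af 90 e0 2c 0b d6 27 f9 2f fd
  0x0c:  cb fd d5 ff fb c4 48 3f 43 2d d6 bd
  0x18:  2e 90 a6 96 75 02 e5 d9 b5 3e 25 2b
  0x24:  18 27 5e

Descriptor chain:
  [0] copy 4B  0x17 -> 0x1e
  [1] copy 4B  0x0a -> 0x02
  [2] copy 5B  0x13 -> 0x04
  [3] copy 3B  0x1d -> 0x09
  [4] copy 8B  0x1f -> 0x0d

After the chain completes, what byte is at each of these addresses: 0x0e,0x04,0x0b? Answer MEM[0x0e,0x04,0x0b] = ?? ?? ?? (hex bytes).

MEM[0x0e,0x04,0x0b] = 90 3f 2e

[0] 0x17->0x1e len=4 : bd 2e 90 a6
[1] 0x0a->0x02 len=4 : 2f fd cb fd
[2] 0x13->0x04 len=5 : 3f 43 2d d6 bd
[3] 0x1d->0x09 len=3 : 02 bd 2e
[4] 0x1f->0x0d len=8 : 2e 90 a6 25 2b 18 27 5e
query mem[0x0e]=0x90, mem[0x04]=0x3f, mem[0x0b]=0x2e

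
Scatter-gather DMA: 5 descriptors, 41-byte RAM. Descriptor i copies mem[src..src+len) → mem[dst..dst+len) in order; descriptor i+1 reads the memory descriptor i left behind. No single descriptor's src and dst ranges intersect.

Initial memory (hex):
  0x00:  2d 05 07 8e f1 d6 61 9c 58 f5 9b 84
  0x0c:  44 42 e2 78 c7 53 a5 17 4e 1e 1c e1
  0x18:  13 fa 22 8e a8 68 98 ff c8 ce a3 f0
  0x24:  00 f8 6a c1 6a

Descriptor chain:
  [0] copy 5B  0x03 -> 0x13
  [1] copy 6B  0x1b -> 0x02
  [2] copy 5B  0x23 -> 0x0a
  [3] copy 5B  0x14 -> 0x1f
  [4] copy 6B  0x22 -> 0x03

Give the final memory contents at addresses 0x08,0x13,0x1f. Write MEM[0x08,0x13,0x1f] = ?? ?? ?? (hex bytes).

MEM[0x08,0x13,0x1f] = c1 8e f1

#0 dst[0x13+5] := {0x8e,0xf1,0xd6,0x61,0x9c}
#1 dst[0x02+6] := {0x8e,0xa8,0x68,0x98,0xff,0xc8}
#2 dst[0x0a+5] := {0xf0,0x00,0xf8,0x6a,0xc1}
#3 dst[0x1f+5] := {0xf1,0xd6,0x61,0x9c,0x13}
#4 dst[0x03+6] := {0x9c,0x13,0x00,0xf8,0x6a,0xc1}
query mem[0x08]=0xc1, mem[0x13]=0x8e, mem[0x1f]=0xf1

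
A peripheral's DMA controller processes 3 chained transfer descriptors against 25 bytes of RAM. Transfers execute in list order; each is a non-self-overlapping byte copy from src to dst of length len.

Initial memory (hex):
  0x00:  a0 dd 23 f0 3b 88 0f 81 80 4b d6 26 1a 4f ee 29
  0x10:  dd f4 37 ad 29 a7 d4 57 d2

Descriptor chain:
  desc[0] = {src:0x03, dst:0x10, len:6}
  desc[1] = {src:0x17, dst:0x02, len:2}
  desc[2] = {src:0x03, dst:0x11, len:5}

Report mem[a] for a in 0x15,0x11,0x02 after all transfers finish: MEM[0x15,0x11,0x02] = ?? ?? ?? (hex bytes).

MEM[0x15,0x11,0x02] = 81 d2 57

#0 dst[0x10+6] := {0xf0,0x3b,0x88,0x0f,0x81,0x80}
#1 dst[0x02+2] := {0x57,0xd2}
#2 dst[0x11+5] := {0xd2,0x3b,0x88,0x0f,0x81}
query mem[0x15]=0x81, mem[0x11]=0xd2, mem[0x02]=0x57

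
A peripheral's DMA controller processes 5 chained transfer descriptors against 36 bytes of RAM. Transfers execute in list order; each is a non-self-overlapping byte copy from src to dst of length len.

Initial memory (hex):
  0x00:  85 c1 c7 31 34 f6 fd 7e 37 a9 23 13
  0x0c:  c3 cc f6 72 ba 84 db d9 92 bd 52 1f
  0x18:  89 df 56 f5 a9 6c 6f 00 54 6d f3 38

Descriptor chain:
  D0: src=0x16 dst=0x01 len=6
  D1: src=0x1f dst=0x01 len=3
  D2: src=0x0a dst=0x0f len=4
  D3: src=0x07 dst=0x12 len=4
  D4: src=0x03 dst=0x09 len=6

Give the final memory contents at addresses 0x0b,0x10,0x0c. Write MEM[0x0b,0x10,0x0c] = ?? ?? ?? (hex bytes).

D0: mem[0x01..0x06] <- [52 1f 89 df 56 f5]
D1: mem[0x01..0x03] <- [00 54 6d]
D2: mem[0x0f..0x12] <- [23 13 c3 cc]
D3: mem[0x12..0x15] <- [7e 37 a9 23]
D4: mem[0x09..0x0e] <- [6d df 56 f5 7e 37]
query mem[0x0b]=0x56, mem[0x10]=0x13, mem[0x0c]=0xf5

MEM[0x0b,0x10,0x0c] = 56 13 f5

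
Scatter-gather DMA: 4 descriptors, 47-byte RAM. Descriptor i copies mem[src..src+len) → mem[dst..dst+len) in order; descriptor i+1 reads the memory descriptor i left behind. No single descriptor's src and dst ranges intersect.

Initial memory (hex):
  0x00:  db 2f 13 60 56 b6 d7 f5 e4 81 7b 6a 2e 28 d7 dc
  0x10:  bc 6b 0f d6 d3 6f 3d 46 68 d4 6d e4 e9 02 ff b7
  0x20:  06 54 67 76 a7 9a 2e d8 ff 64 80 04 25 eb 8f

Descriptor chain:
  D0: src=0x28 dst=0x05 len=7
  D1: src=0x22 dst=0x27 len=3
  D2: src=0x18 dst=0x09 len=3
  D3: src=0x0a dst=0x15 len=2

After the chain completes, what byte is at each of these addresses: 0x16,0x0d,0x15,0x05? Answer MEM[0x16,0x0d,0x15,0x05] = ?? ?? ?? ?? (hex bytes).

MEM[0x16,0x0d,0x15,0x05] = 6d 28 d4 ff

[0] 0x28->0x05 len=7 : ff 64 80 04 25 eb 8f
[1] 0x22->0x27 len=3 : 67 76 a7
[2] 0x18->0x09 len=3 : 68 d4 6d
[3] 0x0a->0x15 len=2 : d4 6d
query mem[0x16]=0x6d, mem[0x0d]=0x28, mem[0x15]=0xd4, mem[0x05]=0xff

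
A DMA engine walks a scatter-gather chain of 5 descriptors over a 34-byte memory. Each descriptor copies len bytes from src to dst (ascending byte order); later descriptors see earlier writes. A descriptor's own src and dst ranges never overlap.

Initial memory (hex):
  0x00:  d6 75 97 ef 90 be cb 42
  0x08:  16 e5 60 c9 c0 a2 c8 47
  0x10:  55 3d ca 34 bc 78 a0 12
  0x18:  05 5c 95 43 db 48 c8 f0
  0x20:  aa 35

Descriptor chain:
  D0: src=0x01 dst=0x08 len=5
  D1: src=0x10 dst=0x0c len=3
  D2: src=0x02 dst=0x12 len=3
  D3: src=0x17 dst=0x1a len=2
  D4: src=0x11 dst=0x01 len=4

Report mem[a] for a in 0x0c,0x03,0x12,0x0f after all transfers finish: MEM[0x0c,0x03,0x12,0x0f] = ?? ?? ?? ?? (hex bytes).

  after D0: wrote 5B at 0x08 = 7597ef90be
  after D1: wrote 3B at 0x0c = 553dca
  after D2: wrote 3B at 0x12 = 97ef90
  after D3: wrote 2B at 0x1a = 1205
  after D4: wrote 4B at 0x01 = 3d97ef90
query mem[0x0c]=0x55, mem[0x03]=0xef, mem[0x12]=0x97, mem[0x0f]=0x47

MEM[0x0c,0x03,0x12,0x0f] = 55 ef 97 47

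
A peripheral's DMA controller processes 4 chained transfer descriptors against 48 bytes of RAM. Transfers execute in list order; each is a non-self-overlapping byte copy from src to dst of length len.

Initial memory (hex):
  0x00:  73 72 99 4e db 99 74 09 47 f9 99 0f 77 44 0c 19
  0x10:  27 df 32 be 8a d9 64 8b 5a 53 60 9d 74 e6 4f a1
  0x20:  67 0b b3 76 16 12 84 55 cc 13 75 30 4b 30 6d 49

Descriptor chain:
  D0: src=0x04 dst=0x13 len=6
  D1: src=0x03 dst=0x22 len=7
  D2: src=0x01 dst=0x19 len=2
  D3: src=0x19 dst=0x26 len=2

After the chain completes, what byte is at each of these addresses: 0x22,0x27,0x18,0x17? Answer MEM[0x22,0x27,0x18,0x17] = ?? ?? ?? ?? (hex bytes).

[0] 0x04->0x13 len=6 : db 99 74 09 47 f9
[1] 0x03->0x22 len=7 : 4e db 99 74 09 47 f9
[2] 0x01->0x19 len=2 : 72 99
[3] 0x19->0x26 len=2 : 72 99
query mem[0x22]=0x4e, mem[0x27]=0x99, mem[0x18]=0xf9, mem[0x17]=0x47

MEM[0x22,0x27,0x18,0x17] = 4e 99 f9 47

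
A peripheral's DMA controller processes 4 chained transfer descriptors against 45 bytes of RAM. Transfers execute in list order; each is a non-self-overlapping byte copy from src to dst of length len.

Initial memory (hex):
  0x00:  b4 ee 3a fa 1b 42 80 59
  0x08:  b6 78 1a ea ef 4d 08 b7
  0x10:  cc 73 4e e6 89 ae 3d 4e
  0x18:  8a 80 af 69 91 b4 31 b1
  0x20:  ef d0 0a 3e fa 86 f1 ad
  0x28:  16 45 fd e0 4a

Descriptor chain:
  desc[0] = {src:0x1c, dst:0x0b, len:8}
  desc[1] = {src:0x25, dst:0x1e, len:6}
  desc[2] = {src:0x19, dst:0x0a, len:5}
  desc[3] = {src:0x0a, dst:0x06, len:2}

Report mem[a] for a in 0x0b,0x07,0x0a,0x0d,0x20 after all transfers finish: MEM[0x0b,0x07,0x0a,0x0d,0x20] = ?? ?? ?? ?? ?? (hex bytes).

[0] 0x1c->0x0b len=8 : 91 b4 31 b1 ef d0 0a 3e
[1] 0x25->0x1e len=6 : 86 f1 ad 16 45 fd
[2] 0x19->0x0a len=5 : 80 af 69 91 b4
[3] 0x0a->0x06 len=2 : 80 af
query mem[0x0b]=0xaf, mem[0x07]=0xaf, mem[0x0a]=0x80, mem[0x0d]=0x91, mem[0x20]=0xad

MEM[0x0b,0x07,0x0a,0x0d,0x20] = af af 80 91 ad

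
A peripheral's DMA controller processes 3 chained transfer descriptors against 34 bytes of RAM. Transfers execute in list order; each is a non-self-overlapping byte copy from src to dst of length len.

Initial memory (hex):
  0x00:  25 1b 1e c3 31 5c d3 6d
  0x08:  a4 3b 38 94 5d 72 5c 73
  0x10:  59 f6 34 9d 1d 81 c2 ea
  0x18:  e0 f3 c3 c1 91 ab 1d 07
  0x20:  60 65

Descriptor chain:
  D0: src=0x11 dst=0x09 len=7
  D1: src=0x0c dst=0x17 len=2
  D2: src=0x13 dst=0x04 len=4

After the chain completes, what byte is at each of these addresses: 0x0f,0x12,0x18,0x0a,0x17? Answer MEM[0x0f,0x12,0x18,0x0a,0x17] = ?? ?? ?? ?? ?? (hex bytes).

#0 dst[0x09+7] := {0xf6,0x34,0x9d,0x1d,0x81,0xc2,0xea}
#1 dst[0x17+2] := {0x1d,0x81}
#2 dst[0x04+4] := {0x9d,0x1d,0x81,0xc2}
query mem[0x0f]=0xea, mem[0x12]=0x34, mem[0x18]=0x81, mem[0x0a]=0x34, mem[0x17]=0x1d

MEM[0x0f,0x12,0x18,0x0a,0x17] = ea 34 81 34 1d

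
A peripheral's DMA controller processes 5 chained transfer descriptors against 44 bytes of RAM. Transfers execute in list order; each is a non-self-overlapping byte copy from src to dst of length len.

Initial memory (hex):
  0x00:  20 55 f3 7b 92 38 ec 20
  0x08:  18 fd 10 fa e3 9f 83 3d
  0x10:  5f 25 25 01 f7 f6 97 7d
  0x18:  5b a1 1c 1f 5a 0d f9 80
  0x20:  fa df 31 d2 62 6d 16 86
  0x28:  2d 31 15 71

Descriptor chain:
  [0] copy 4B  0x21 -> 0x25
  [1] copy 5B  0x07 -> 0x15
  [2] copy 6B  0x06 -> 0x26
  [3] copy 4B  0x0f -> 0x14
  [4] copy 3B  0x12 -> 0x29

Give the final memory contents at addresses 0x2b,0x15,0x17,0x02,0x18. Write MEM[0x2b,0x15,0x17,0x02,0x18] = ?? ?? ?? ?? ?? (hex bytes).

MEM[0x2b,0x15,0x17,0x02,0x18] = 3d 5f 25 f3 10

[0] 0x21->0x25 len=4 : df 31 d2 62
[1] 0x07->0x15 len=5 : 20 18 fd 10 fa
[2] 0x06->0x26 len=6 : ec 20 18 fd 10 fa
[3] 0x0f->0x14 len=4 : 3d 5f 25 25
[4] 0x12->0x29 len=3 : 25 01 3d
query mem[0x2b]=0x3d, mem[0x15]=0x5f, mem[0x17]=0x25, mem[0x02]=0xf3, mem[0x18]=0x10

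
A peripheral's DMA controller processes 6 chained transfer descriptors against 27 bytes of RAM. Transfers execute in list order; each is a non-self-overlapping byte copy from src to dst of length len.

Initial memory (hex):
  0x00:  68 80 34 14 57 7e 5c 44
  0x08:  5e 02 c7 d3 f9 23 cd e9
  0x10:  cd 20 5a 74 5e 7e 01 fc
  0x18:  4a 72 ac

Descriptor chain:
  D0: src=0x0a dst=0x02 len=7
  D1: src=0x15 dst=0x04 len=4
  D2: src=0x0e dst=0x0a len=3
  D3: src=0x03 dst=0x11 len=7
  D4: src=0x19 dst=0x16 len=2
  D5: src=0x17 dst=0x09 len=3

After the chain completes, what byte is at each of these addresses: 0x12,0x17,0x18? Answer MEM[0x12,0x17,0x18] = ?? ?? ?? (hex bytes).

D0: mem[0x02..0x08] <- [c7 d3 f9 23 cd e9 cd]
D1: mem[0x04..0x07] <- [7e 01 fc 4a]
D2: mem[0x0a..0x0c] <- [cd e9 cd]
D3: mem[0x11..0x17] <- [d3 7e 01 fc 4a cd 02]
D4: mem[0x16..0x17] <- [72 ac]
D5: mem[0x09..0x0b] <- [ac 4a 72]
query mem[0x12]=0x7e, mem[0x17]=0xac, mem[0x18]=0x4a

MEM[0x12,0x17,0x18] = 7e ac 4a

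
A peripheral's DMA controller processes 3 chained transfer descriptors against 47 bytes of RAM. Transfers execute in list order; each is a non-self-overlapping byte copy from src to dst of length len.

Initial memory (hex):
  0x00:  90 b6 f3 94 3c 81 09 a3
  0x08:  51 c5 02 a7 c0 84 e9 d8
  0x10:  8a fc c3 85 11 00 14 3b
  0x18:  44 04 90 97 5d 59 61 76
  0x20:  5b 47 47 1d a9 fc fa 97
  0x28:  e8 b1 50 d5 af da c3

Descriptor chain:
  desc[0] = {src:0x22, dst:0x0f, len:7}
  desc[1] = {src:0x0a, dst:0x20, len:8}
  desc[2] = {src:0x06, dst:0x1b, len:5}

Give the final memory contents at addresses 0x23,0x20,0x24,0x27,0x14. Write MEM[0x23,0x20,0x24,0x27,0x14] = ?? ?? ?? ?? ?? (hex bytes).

MEM[0x23,0x20,0x24,0x27,0x14] = 84 02 e9 a9 97

  after D0: wrote 7B at 0x0f = 471da9fcfa97e8
  after D1: wrote 8B at 0x20 = 02a7c084e9471da9
  after D2: wrote 5B at 0x1b = 09a351c502
query mem[0x23]=0x84, mem[0x20]=0x02, mem[0x24]=0xe9, mem[0x27]=0xa9, mem[0x14]=0x97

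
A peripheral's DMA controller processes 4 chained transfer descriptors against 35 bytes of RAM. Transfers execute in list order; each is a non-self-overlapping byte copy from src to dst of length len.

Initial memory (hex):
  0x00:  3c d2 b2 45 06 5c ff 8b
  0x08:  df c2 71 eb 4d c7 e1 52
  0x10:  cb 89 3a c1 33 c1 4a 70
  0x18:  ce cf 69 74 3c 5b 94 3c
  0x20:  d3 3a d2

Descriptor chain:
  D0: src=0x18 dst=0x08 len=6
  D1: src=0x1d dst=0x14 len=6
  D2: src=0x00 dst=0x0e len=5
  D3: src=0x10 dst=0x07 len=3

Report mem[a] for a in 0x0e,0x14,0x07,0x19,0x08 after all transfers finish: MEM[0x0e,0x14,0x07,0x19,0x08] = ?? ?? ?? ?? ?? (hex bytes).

MEM[0x0e,0x14,0x07,0x19,0x08] = 3c 5b b2 d2 45

[0] 0x18->0x08 len=6 : ce cf 69 74 3c 5b
[1] 0x1d->0x14 len=6 : 5b 94 3c d3 3a d2
[2] 0x00->0x0e len=5 : 3c d2 b2 45 06
[3] 0x10->0x07 len=3 : b2 45 06
query mem[0x0e]=0x3c, mem[0x14]=0x5b, mem[0x07]=0xb2, mem[0x19]=0xd2, mem[0x08]=0x45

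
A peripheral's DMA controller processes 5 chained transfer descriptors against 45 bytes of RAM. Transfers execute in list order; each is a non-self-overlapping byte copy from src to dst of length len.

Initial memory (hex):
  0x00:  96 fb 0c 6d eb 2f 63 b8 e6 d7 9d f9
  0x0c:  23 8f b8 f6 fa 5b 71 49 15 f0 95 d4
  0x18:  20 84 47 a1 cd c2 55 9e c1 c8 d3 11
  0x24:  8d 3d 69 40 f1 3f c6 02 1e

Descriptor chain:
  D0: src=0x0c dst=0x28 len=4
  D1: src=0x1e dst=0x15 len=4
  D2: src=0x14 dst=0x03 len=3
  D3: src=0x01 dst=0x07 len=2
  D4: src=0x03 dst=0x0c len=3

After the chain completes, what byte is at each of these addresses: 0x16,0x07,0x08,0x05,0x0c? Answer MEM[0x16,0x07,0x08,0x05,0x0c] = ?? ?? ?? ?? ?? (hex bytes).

MEM[0x16,0x07,0x08,0x05,0x0c] = 9e fb 0c 9e 15

#0 dst[0x28+4] := {0x23,0x8f,0xb8,0xf6}
#1 dst[0x15+4] := {0x55,0x9e,0xc1,0xc8}
#2 dst[0x03+3] := {0x15,0x55,0x9e}
#3 dst[0x07+2] := {0xfb,0x0c}
#4 dst[0x0c+3] := {0x15,0x55,0x9e}
query mem[0x16]=0x9e, mem[0x07]=0xfb, mem[0x08]=0x0c, mem[0x05]=0x9e, mem[0x0c]=0x15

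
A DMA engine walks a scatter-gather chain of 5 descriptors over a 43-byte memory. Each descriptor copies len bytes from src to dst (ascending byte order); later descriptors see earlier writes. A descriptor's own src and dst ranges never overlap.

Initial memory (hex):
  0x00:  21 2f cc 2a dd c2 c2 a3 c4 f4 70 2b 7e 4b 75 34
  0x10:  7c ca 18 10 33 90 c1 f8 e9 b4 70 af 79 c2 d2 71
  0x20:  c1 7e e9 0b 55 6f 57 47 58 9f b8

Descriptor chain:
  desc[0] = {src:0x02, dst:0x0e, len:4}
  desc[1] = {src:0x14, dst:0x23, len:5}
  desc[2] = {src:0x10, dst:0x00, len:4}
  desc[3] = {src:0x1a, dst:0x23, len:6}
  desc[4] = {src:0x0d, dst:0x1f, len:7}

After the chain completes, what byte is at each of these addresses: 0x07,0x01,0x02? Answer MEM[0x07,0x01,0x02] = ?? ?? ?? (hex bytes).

[0] 0x02->0x0e len=4 : cc 2a dd c2
[1] 0x14->0x23 len=5 : 33 90 c1 f8 e9
[2] 0x10->0x00 len=4 : dd c2 18 10
[3] 0x1a->0x23 len=6 : 70 af 79 c2 d2 71
[4] 0x0d->0x1f len=7 : 4b cc 2a dd c2 18 10
query mem[0x07]=0xa3, mem[0x01]=0xc2, mem[0x02]=0x18

MEM[0x07,0x01,0x02] = a3 c2 18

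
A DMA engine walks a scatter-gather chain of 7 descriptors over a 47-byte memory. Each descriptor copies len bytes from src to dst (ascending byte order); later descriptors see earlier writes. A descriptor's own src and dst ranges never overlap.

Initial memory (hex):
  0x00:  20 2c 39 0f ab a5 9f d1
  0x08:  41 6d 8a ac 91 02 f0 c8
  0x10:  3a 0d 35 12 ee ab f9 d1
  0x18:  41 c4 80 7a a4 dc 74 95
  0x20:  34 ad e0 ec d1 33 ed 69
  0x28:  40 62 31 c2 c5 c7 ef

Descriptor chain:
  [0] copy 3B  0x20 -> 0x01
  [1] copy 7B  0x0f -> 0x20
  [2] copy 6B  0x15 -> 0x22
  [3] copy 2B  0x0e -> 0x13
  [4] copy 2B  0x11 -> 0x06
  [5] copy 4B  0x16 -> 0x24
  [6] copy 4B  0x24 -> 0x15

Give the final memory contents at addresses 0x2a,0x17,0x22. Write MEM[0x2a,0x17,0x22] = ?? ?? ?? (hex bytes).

MEM[0x2a,0x17,0x22] = 31 41 ab

  after D0: wrote 3B at 0x01 = 34ade0
  after D1: wrote 7B at 0x20 = c83a0d3512eeab
  after D2: wrote 6B at 0x22 = abf9d141c480
  after D3: wrote 2B at 0x13 = f0c8
  after D4: wrote 2B at 0x06 = 0d35
  after D5: wrote 4B at 0x24 = f9d141c4
  after D6: wrote 4B at 0x15 = f9d141c4
query mem[0x2a]=0x31, mem[0x17]=0x41, mem[0x22]=0xab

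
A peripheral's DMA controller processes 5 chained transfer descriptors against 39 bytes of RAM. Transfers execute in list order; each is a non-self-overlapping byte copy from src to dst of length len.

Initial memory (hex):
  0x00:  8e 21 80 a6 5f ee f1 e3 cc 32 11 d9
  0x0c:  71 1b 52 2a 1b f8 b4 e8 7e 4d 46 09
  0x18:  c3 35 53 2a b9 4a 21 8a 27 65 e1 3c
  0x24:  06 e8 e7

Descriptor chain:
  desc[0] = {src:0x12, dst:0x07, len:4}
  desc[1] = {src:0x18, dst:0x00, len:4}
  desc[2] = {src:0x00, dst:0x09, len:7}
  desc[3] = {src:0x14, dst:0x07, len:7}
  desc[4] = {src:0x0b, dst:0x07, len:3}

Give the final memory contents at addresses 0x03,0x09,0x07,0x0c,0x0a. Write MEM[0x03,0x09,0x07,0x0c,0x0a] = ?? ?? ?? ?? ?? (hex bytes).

  after D0: wrote 4B at 0x07 = b4e87e4d
  after D1: wrote 4B at 0x00 = c335532a
  after D2: wrote 7B at 0x09 = c335532a5feef1
  after D3: wrote 7B at 0x07 = 7e4d4609c33553
  after D4: wrote 3B at 0x07 = c33553
query mem[0x03]=0x2a, mem[0x09]=0x53, mem[0x07]=0xc3, mem[0x0c]=0x35, mem[0x0a]=0x09

MEM[0x03,0x09,0x07,0x0c,0x0a] = 2a 53 c3 35 09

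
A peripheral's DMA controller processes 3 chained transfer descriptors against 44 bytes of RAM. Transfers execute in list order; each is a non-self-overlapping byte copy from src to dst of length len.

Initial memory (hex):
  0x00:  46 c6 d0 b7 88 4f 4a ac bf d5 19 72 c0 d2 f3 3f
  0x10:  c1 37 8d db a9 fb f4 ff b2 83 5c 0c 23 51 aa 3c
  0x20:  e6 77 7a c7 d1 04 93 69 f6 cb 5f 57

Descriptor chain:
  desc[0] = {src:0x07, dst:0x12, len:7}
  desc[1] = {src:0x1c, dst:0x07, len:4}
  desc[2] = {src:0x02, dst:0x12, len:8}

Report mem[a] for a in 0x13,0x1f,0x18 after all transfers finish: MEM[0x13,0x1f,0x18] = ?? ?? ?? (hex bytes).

D0: mem[0x12..0x18] <- [ac bf d5 19 72 c0 d2]
D1: mem[0x07..0x0a] <- [23 51 aa 3c]
D2: mem[0x12..0x19] <- [d0 b7 88 4f 4a 23 51 aa]
query mem[0x13]=0xb7, mem[0x1f]=0x3c, mem[0x18]=0x51

MEM[0x13,0x1f,0x18] = b7 3c 51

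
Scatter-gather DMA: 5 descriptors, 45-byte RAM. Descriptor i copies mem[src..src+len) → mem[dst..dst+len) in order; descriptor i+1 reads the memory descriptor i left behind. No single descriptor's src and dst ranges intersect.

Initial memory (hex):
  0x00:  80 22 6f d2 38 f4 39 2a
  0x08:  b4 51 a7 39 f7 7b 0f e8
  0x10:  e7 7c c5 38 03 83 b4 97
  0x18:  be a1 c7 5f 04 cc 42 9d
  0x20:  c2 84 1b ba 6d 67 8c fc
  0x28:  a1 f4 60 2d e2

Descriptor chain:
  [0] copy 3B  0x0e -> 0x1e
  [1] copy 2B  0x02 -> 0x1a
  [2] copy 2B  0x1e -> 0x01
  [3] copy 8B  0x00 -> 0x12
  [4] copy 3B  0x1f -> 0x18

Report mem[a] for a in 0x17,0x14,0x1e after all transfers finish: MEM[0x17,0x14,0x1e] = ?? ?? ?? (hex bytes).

#0 dst[0x1e+3] := {0x0f,0xe8,0xe7}
#1 dst[0x1a+2] := {0x6f,0xd2}
#2 dst[0x01+2] := {0x0f,0xe8}
#3 dst[0x12+8] := {0x80,0x0f,0xe8,0xd2,0x38,0xf4,0x39,0x2a}
#4 dst[0x18+3] := {0xe8,0xe7,0x84}
query mem[0x17]=0xf4, mem[0x14]=0xe8, mem[0x1e]=0x0f

MEM[0x17,0x14,0x1e] = f4 e8 0f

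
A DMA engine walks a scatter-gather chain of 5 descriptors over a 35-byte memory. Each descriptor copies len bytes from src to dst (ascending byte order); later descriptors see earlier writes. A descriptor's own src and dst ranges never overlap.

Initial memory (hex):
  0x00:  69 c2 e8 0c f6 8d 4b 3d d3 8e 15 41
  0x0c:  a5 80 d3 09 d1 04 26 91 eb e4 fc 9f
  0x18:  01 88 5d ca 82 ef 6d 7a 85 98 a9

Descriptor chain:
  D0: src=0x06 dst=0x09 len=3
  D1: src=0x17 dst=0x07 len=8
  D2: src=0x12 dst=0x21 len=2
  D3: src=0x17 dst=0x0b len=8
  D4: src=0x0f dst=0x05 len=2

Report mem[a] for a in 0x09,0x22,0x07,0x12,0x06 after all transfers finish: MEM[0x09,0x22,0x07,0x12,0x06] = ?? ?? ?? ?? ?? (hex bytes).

MEM[0x09,0x22,0x07,0x12,0x06] = 88 91 9f 6d 82

D0: mem[0x09..0x0b] <- [4b 3d d3]
D1: mem[0x07..0x0e] <- [9f 01 88 5d ca 82 ef 6d]
D2: mem[0x21..0x22] <- [26 91]
D3: mem[0x0b..0x12] <- [9f 01 88 5d ca 82 ef 6d]
D4: mem[0x05..0x06] <- [ca 82]
query mem[0x09]=0x88, mem[0x22]=0x91, mem[0x07]=0x9f, mem[0x12]=0x6d, mem[0x06]=0x82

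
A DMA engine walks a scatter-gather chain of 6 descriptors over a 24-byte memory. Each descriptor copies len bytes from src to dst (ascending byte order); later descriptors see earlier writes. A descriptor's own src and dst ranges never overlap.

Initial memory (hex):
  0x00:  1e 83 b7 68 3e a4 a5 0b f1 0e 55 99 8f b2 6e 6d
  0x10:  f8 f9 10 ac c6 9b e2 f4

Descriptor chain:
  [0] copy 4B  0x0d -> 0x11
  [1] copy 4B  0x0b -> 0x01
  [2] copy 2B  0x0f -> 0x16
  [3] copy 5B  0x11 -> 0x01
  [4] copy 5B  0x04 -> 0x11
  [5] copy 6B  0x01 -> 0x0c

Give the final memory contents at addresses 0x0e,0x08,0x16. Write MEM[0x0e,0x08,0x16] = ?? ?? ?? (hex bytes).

#0 dst[0x11+4] := {0xb2,0x6e,0x6d,0xf8}
#1 dst[0x01+4] := {0x99,0x8f,0xb2,0x6e}
#2 dst[0x16+2] := {0x6d,0xf8}
#3 dst[0x01+5] := {0xb2,0x6e,0x6d,0xf8,0x9b}
#4 dst[0x11+5] := {0xf8,0x9b,0xa5,0x0b,0xf1}
#5 dst[0x0c+6] := {0xb2,0x6e,0x6d,0xf8,0x9b,0xa5}
query mem[0x0e]=0x6d, mem[0x08]=0xf1, mem[0x16]=0x6d

MEM[0x0e,0x08,0x16] = 6d f1 6d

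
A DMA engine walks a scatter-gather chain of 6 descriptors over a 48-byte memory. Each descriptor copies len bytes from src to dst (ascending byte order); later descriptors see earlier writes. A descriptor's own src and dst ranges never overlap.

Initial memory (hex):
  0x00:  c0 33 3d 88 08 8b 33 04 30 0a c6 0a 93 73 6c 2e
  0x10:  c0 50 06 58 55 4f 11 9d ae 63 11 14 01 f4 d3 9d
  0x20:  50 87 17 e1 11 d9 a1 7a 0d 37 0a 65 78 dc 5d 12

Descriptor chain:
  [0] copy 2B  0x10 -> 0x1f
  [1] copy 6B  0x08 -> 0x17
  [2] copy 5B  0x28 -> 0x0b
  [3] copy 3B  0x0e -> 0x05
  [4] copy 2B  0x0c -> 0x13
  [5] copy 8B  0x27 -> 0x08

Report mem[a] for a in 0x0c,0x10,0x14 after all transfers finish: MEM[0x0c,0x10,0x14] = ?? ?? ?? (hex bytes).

MEM[0x0c,0x10,0x14] = 65 c0 0a

#0 dst[0x1f+2] := {0xc0,0x50}
#1 dst[0x17+6] := {0x30,0x0a,0xc6,0x0a,0x93,0x73}
#2 dst[0x0b+5] := {0x0d,0x37,0x0a,0x65,0x78}
#3 dst[0x05+3] := {0x65,0x78,0xc0}
#4 dst[0x13+2] := {0x37,0x0a}
#5 dst[0x08+8] := {0x7a,0x0d,0x37,0x0a,0x65,0x78,0xdc,0x5d}
query mem[0x0c]=0x65, mem[0x10]=0xc0, mem[0x14]=0x0a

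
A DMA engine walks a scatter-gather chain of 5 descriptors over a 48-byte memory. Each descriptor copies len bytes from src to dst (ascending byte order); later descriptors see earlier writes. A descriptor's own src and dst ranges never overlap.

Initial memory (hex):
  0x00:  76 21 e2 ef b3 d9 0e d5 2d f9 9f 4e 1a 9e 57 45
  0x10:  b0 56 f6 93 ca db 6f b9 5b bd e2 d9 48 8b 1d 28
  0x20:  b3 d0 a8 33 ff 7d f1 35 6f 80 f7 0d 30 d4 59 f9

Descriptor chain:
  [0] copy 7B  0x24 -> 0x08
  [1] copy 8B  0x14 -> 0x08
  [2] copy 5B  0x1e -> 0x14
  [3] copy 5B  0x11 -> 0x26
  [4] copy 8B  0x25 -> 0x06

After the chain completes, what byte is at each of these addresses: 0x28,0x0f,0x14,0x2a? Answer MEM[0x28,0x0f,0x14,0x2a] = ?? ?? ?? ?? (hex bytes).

MEM[0x28,0x0f,0x14,0x2a] = 93 d9 1d 28

D0: mem[0x08..0x0e] <- [ff 7d f1 35 6f 80 f7]
D1: mem[0x08..0x0f] <- [ca db 6f b9 5b bd e2 d9]
D2: mem[0x14..0x18] <- [1d 28 b3 d0 a8]
D3: mem[0x26..0x2a] <- [56 f6 93 1d 28]
D4: mem[0x06..0x0d] <- [7d 56 f6 93 1d 28 0d 30]
query mem[0x28]=0x93, mem[0x0f]=0xd9, mem[0x14]=0x1d, mem[0x2a]=0x28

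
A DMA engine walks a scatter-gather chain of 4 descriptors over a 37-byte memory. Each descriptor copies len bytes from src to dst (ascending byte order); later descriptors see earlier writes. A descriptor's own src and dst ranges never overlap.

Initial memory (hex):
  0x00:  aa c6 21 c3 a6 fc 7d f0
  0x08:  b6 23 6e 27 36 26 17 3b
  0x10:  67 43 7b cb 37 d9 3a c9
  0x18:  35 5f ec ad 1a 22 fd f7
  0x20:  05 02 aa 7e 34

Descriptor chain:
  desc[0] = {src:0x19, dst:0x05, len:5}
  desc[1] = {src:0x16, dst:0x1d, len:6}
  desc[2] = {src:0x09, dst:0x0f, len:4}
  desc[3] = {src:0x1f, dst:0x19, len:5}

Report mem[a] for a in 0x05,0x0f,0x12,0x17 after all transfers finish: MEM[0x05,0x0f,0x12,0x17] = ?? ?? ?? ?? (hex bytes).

D0: mem[0x05..0x09] <- [5f ec ad 1a 22]
D1: mem[0x1d..0x22] <- [3a c9 35 5f ec ad]
D2: mem[0x0f..0x12] <- [22 6e 27 36]
D3: mem[0x19..0x1d] <- [35 5f ec ad 7e]
query mem[0x05]=0x5f, mem[0x0f]=0x22, mem[0x12]=0x36, mem[0x17]=0xc9

MEM[0x05,0x0f,0x12,0x17] = 5f 22 36 c9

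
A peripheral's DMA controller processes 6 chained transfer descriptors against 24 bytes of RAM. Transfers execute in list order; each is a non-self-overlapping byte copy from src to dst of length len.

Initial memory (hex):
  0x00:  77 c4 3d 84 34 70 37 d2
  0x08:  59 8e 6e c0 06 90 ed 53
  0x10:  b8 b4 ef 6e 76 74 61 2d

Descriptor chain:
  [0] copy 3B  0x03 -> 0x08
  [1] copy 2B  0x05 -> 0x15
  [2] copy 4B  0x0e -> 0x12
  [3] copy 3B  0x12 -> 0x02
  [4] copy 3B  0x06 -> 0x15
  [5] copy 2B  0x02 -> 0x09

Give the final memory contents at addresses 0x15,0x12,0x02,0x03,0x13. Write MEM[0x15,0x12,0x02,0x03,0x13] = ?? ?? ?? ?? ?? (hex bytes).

  after D0: wrote 3B at 0x08 = 843470
  after D1: wrote 2B at 0x15 = 7037
  after D2: wrote 4B at 0x12 = ed53b8b4
  after D3: wrote 3B at 0x02 = ed53b8
  after D4: wrote 3B at 0x15 = 37d284
  after D5: wrote 2B at 0x09 = ed53
query mem[0x15]=0x37, mem[0x12]=0xed, mem[0x02]=0xed, mem[0x03]=0x53, mem[0x13]=0x53

MEM[0x15,0x12,0x02,0x03,0x13] = 37 ed ed 53 53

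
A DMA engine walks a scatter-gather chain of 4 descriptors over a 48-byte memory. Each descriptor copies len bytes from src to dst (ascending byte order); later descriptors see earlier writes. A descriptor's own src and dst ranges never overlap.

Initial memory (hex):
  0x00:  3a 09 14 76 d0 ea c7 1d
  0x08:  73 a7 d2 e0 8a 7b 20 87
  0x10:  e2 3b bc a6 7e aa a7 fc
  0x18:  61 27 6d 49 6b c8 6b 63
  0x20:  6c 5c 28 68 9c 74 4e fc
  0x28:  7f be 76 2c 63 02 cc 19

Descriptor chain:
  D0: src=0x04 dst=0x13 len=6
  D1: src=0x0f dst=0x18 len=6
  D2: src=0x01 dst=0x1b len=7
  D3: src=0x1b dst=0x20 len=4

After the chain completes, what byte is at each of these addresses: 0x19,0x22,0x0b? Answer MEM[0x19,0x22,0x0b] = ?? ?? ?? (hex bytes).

  after D0: wrote 6B at 0x13 = d0eac71d73a7
  after D1: wrote 6B at 0x18 = 87e23bbcd0ea
  after D2: wrote 7B at 0x1b = 091476d0eac71d
  after D3: wrote 4B at 0x20 = 091476d0
query mem[0x19]=0xe2, mem[0x22]=0x76, mem[0x0b]=0xe0

MEM[0x19,0x22,0x0b] = e2 76 e0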